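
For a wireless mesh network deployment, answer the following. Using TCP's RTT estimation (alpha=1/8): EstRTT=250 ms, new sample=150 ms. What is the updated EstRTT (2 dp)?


Given: EstRTT = 250 ms, SampleRTT = 150 ms, alpha = 1/8
New EstRTT = (1 - alpha) * EstRTT + alpha * SampleRTT
(7/8) * 250 = 218.75
(1/8) * 150 = 18.75
New EstRTT = 218.75 + 18.75 = 237.5 ms -> 237.50 ms (2 dp)

237.50


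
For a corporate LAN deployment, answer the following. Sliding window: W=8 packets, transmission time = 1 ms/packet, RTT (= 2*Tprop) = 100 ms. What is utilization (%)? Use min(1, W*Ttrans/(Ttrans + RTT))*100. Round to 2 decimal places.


Given: W = 8, Ttrans = 1 ms, RTT = 100 ms (= 2 * Tprop, Tprop = 50 ms)
Cycle time = Ttrans + RTT = 1 + 100 = 101 ms (first packet sent until its ACK returns)
W * Ttrans = 8 * 1 = 8 ms of sending per cycle
W * Ttrans / (Ttrans + RTT) = 8 / 101 = 0.079208
U = min(1, 0.079208) = 0.079208
U% = 7.92%

7.92


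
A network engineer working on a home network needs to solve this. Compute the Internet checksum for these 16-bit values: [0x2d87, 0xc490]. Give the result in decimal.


Given words: [0x2d87, 0xc490]
Step 1: Sum all words
Raw sum = 11655 + 50320 = 61975
One's complement = ~61975 & 0xFFFF = 3560

3560


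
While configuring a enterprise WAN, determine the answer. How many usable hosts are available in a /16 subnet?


Given: subnet mask /16
Host bits = 32 - 16 = 16
Total addresses = 2^16 = 65536
Usable hosts = 65536 - 2 (network + broadcast) = 65534

65534


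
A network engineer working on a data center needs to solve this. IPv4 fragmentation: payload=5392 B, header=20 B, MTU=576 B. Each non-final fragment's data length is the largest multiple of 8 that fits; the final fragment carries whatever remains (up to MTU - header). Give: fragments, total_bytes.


Max data per non-final fragment = floor((MTU - header)/8)*8 = floor((576 - 20)/8)*8 = floor(556/8)*8 = 552 B
Final fragment needs no 8-byte alignment: it can carry up to MTU - header = 556 B
Non-final fragments needed = ceil((payload - 556) / 552) = ceil(4836/552) = ceil(8.7609) = 9
Number of fragments = 9 + 1 = 10
Fragment sizes (data): 9 * 552 B + 424 B (last, 424 <= 556 OK)
Total bytes sent = payload + n_frags * header = 5392 + 10*20 = 5392 + 200 = 5592 B

10, 5592


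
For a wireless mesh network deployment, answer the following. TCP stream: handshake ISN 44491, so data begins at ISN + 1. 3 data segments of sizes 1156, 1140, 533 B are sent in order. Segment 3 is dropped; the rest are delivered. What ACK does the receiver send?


SYN uses sequence number 44491; first data byte = ISN + 1 = 44492.
Segment 1: SEQ = 44492, len = 1156 B, covers [44492, 45647]
Segment 2: SEQ = 45648, len = 1140 B, covers [45648, 46787]
Segment 3: SEQ = 46788, len = 533 B, covers [46788, 47320] [LOST]
In-order data received: bytes [44492, 46787] (segments 1..2).
Segment 3 missing -> gap begins at byte 46788.
Cumulative ACK = next expected in-order byte = 44492 + 1156 + 1140 = 46788

46788


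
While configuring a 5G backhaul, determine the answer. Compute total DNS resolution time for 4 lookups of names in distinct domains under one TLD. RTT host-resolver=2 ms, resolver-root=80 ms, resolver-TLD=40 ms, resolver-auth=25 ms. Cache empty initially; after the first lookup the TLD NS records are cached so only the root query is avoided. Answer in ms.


Lookup 1 (cold cache): local + root + TLD + auth = 2 + 80 + 40 + 25 = 147 ms
Lookups 2..4 (TLD NS cached -> skip root; new domain -> still ask TLD and auth): local + TLD + auth = 2 + 40 + 25 = 67 ms each
Remaining 3 lookups: 3 * 67 = 201 ms
Total = 147 + 201 = 348 ms

348


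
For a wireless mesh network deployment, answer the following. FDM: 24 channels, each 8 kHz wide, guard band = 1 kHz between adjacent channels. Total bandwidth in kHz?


Given: 24 channels, 8 kHz each, guard = 1 kHz
Channel bandwidth = 24 * 8 = 192 kHz
Guard bands = 23 gaps * 1 kHz = 23 kHz
Total = 192 + 23 = 215 kHz

215


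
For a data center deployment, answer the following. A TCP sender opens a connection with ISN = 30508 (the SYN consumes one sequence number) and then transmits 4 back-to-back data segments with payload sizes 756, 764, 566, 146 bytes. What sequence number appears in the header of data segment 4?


The SYN occupies sequence number ISN = 30508, so the first data byte is ISN + 1 = 30509.
SEQ of data segment i = (ISN + 1) + sum of payload sizes of segments 1..i-1.
Segment 1: SEQ = 30509, payload = 756 bytes
Segment 2: SEQ = 31265, payload = 764 bytes
Segment 3: SEQ = 32029, payload = 566 bytes
Segment 4: SEQ = 32595, payload = 146 bytes
SEQ of segment 4 = 30509 + 756 + 764 + 566 = 32595

32595


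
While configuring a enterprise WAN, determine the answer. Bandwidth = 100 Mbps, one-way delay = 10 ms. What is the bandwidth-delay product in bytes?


Given: bandwidth = 100 Mbps, delay = 10 ms
BDP in bits = 100 * 10^6 * 10 / 1000
BDP in bits = 1000000
BDP in bytes = 1000000 / 8 = 125000

125000


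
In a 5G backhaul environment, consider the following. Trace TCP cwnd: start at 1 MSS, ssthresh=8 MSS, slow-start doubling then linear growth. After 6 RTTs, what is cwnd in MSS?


RTT 0: cwnd = 1 MSS (initial)
RTT 1: cwnd = 2 MSS (slow start, doubled)
RTT 2: cwnd = 4 MSS (slow start, doubled)
RTT 3: cwnd = 8 MSS (slow start, doubled)
RTT 4: cwnd = 9 MSS (congestion avoidance, +1)
RTT 5: cwnd = 10 MSS (congestion avoidance, +1)
RTT 6: cwnd = 11 MSS (congestion avoidance, +1)

11


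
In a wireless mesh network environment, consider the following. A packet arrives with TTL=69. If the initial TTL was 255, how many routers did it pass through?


Given: initial TTL = 255, received TTL = 69
Hops = initial TTL - received TTL
Hops = 255 - 69 = 186

186


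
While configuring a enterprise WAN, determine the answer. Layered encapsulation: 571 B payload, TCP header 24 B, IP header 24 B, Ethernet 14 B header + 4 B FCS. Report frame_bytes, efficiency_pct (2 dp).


TCP segment = 571 + 24 = 595 B
IP packet = 595 + 24 = 619 B
Ethernet frame = 619 + 14 + 4 = 637 B
Efficiency = app / frame = 571 / 637 = 0.896389 = 89.6389% -> 89.64% (2 dp)

637, 89.64


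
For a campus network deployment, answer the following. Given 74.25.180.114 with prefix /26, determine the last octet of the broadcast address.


Given: IP = 74.25.180.114, prefix = /26
Host bits = 32 - 26 = 6
Network last octet = 114 AND mask = 64
Host part size = 2^6 - 1 = 63
Broadcast last octet = 64 OR 63 = 127

127


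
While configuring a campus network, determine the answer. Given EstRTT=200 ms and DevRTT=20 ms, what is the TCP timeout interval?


Given: EstRTT = 200 ms, DevRTT = 20 ms
Timeout = EstRTT + 4 * DevRTT
4 * DevRTT = 4 * 20 = 80
Timeout = 200 + 80 = 280 ms

280


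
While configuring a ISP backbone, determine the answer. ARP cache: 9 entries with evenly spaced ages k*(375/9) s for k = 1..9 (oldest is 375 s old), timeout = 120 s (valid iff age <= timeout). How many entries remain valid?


Ages are k * 375/9 s for k = 1..9 (spacing = 41.6667 s).
Entry k is valid iff k * 375/9 <= 120 iff k <= 9 * 120 / 375 = 2.8800
n_valid = floor(2.8800) = 2
(n_stale = 9 - 2 = 7)

2


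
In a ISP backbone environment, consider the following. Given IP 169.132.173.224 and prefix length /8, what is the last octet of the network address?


Given: IP = 169.132.173.224, prefix = /8
Subnet mask = 255.0.0.0
Last octet of IP: 224
Last octet of mask: 0
Network last octet = 224 AND 0 = 0

0


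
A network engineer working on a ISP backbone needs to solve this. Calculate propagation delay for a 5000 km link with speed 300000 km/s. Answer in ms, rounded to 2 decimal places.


Given: distance = 5000 km, speed = 300000 km/s
Delay = distance / speed = 5000 / 300000 seconds
Delay in ms = 5000 * 1000 / 300000
Delay = 16.6667 ms
Rounded to 2 dp = 16.67 ms

16.67


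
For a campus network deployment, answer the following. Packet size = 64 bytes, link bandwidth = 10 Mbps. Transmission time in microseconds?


Given: packet = 64 bytes, bandwidth = 10 Mbps
Packet in bits = 64 * 8 = 512 bits
Bandwidth = 10 * 10^6 = 10000000 bps
Time = 512 / 10000000 seconds
Time in us = 512 * 10^6 / 10000000 = 51.2

51.2


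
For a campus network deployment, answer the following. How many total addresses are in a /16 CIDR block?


Given: CIDR prefix /16
Host bits = 32 - 16 = 16
Total addresses = 2^16 = 65536

65536


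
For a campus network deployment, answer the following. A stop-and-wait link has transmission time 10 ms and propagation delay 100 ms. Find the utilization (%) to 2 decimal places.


Given: Ttrans = 10 ms, Tprop = 100 ms
RTT = 2 * Tprop = 2 * 100 = 200 ms
U = Ttrans / (Ttrans + RTT)
U = 10 / (10 + 200)
U = 10 / 210 = 0.047619
U% = 4.76%

4.76


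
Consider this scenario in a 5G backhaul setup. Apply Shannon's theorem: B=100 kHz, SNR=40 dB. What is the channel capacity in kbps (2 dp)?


Given: B = 100 kHz, SNR = 40 dB
SNR linear = 10^(40/10) = 10000
1 + SNR = 10001
log2(10001) = 13.2878566418
C = 100 * 1000 * 13.2878566418 = 1328785.6642 bps
C = 1328.785664 kbps -> 1328.79 kbps (2 dp)

1328.79


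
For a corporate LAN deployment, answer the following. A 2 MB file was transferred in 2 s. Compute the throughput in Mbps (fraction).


Given: file = 2 MB, time = 2 s
File in Mb = 2 * 8 = 16 Mb
Throughput = 16 / 2 Mbps
Throughput = 8 Mbps

8


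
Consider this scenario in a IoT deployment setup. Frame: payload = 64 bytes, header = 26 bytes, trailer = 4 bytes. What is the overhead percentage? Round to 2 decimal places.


Given: payload = 64 B, header = 26 B, trailer = 4 B
Overhead bytes = header + trailer = 26 + 4 = 30
Total frame = payload + overhead = 64 + 30 = 94
Overhead % = 30 / 94 * 100 = 31.9149% -> 31.91% (2 dp)

31.91


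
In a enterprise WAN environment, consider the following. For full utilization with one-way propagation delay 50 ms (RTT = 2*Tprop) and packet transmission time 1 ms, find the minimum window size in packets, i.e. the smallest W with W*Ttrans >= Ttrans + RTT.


Given: Ttrans = 1 ms, RTT = 100 ms (= 2 * Tprop, Tprop = 50 ms)
Time until first ACK returns = Ttrans + RTT = 1 + 100 = 101 ms
Need W * Ttrans >= Ttrans + RTT  ->  W >= (Ttrans + RTT) / Ttrans
(Ttrans + RTT) / Ttrans = 101 / 1 = 101
W_min = ceil(101) = 101

101


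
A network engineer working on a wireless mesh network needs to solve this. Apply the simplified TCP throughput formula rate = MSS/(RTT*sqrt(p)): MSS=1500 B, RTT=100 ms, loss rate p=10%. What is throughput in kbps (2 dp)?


Given: MSS = 1500 bytes, RTT = 100 ms, loss = 10%
RTT in seconds = 100 / 1000 = 0.1
Loss rate = 10% = 0.1
sqrt(loss) = sqrt(0.1) = 0.316227766017
Throughput (bytes/s) = 1500 / (0.1 * 0.316227766017) = 47434.1649
Throughput (kbps) = 47434.1649 * 8 / 1000 = 379.473319 -> 379.47 kbps (2 dp)

379.47


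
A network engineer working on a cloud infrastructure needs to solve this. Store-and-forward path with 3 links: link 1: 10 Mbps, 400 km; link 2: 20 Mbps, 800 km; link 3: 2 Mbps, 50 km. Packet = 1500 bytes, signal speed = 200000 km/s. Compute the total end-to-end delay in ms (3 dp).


Packet = 1500 bytes = 12000 bits. Store-and-forward: sum (t_trans + t_prop) per link.
Link 1: t_trans = 12000/(10*10^6) s = 1.2000 ms; t_prop = 400/200000 s = 2.0000 ms; subtotal = 3.2000 ms
Link 2: t_trans = 12000/(20*10^6) s = 0.6000 ms; t_prop = 800/200000 s = 4.0000 ms; subtotal = 4.6000 ms
Link 3: t_trans = 12000/(2*10^6) s = 6.0000 ms; t_prop = 50/200000 s = 0.2500 ms; subtotal = 6.2500 ms
End-to-end = 3.2000 + 4.6000 + 6.2500 = 14.0500 ms -> 14.050 ms (3 dp)

14.050


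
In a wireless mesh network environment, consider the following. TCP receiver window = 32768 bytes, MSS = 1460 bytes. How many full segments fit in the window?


Given: RWND = 32768 bytes, MSS = 1460 bytes
Full segments = floor(RWND / MSS)
Full segments = floor(32768 / 1460)
Full segments = floor(22.4438) = 22

22


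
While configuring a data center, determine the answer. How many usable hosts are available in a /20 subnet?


Given: subnet mask /20
Host bits = 32 - 20 = 12
Total addresses = 2^12 = 4096
Usable hosts = 4096 - 2 (network + broadcast) = 4094

4094


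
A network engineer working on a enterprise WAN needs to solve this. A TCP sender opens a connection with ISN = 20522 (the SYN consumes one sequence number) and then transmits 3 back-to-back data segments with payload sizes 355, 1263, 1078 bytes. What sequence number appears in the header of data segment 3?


The SYN occupies sequence number ISN = 20522, so the first data byte is ISN + 1 = 20523.
SEQ of data segment i = (ISN + 1) + sum of payload sizes of segments 1..i-1.
Segment 1: SEQ = 20523, payload = 355 bytes
Segment 2: SEQ = 20878, payload = 1263 bytes
Segment 3: SEQ = 22141, payload = 1078 bytes
SEQ of segment 3 = 20523 + 355 + 1263 = 22141

22141


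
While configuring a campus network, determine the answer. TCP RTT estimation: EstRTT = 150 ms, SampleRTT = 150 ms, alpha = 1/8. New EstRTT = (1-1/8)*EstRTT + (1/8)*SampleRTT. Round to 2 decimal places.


Given: EstRTT = 150 ms, SampleRTT = 150 ms, alpha = 1/8
New EstRTT = (1 - alpha) * EstRTT + alpha * SampleRTT
(7/8) * 150 = 131.25
(1/8) * 150 = 18.75
New EstRTT = 131.25 + 18.75 = 150 ms -> 150.00 ms (2 dp)

150.00


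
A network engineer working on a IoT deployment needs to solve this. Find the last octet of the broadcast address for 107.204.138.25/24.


Given: IP = 107.204.138.25, prefix = /24
Host bits = 32 - 24 = 8
Network last octet = 25 AND mask = 0
Host part size = 2^8 - 1 = 255
Broadcast last octet = 0 OR 255 = 255

255


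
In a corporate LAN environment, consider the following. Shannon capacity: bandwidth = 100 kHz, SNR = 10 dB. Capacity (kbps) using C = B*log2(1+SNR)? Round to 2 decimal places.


Given: B = 100 kHz, SNR = 10 dB
SNR linear = 10^(10/10) = 10
1 + SNR = 11
log2(11) = 3.4594316186
C = 100 * 1000 * 3.4594316186 = 345943.1619 bps
C = 345.943162 kbps -> 345.94 kbps (2 dp)

345.94


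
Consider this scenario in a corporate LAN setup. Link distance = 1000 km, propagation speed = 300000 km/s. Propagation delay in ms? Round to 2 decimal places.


Given: distance = 1000 km, speed = 300000 km/s
Delay = distance / speed = 1000 / 300000 seconds
Delay in ms = 1000 * 1000 / 300000
Delay = 3.3333 ms
Rounded to 2 dp = 3.33 ms

3.33


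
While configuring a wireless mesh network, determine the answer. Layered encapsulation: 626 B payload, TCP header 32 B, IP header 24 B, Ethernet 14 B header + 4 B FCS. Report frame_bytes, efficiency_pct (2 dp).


TCP segment = 626 + 32 = 658 B
IP packet = 658 + 24 = 682 B
Ethernet frame = 682 + 14 + 4 = 700 B
Efficiency = app / frame = 626 / 700 = 0.894286 = 89.4286% -> 89.43% (2 dp)

700, 89.43


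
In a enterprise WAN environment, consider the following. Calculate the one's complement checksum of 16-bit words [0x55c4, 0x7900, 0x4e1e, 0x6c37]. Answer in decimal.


Given words: [0x55c4, 0x7900, 0x4e1e, 0x6c37]
Step 1: Sum all words
Raw sum = 21956 + 30976 + 19998 + 27703 = 100633
Step 2: Fold carry: (35097 + 1) = 35098
One's complement = ~35098 & 0xFFFF = 30437

30437


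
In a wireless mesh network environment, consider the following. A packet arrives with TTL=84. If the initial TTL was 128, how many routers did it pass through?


Given: initial TTL = 128, received TTL = 84
Hops = initial TTL - received TTL
Hops = 128 - 84 = 44

44


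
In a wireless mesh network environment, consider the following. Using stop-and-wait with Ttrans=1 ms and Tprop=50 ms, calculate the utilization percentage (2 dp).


Given: Ttrans = 1 ms, Tprop = 50 ms
RTT = 2 * Tprop = 2 * 50 = 100 ms
U = Ttrans / (Ttrans + RTT)
U = 1 / (1 + 100)
U = 1 / 101 = 0.009901
U% = 0.99%

0.99


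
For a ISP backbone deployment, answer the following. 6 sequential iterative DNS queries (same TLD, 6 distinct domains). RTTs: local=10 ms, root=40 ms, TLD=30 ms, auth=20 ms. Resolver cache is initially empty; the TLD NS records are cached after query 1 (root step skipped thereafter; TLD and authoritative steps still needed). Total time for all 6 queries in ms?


Lookup 1 (cold cache): local + root + TLD + auth = 10 + 40 + 30 + 20 = 100 ms
Lookups 2..6 (TLD NS cached -> skip root; new domain -> still ask TLD and auth): local + TLD + auth = 10 + 30 + 20 = 60 ms each
Remaining 5 lookups: 5 * 60 = 300 ms
Total = 100 + 300 = 400 ms

400


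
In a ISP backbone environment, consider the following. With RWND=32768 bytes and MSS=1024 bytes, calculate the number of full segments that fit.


Given: RWND = 32768 bytes, MSS = 1024 bytes
Full segments = floor(RWND / MSS)
Full segments = floor(32768 / 1024)
Full segments = floor(32.0) = 32

32


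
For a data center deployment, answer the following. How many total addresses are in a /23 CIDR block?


Given: CIDR prefix /23
Host bits = 32 - 23 = 9
Total addresses = 2^9 = 512

512


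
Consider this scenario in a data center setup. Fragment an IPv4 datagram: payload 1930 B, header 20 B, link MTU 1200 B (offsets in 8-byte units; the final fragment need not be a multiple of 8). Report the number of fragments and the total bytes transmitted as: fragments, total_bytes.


Max data per non-final fragment = floor((MTU - header)/8)*8 = floor((1200 - 20)/8)*8 = floor(1180/8)*8 = 1176 B
Final fragment needs no 8-byte alignment: it can carry up to MTU - header = 1180 B
Non-final fragments needed = ceil((payload - 1180) / 1176) = ceil(750/1176) = ceil(0.6378) = 1
Number of fragments = 1 + 1 = 2
Fragment sizes (data): 1 * 1176 B + 754 B (last, 754 <= 1180 OK)
Total bytes sent = payload + n_frags * header = 1930 + 2*20 = 1930 + 40 = 1970 B

2, 1970


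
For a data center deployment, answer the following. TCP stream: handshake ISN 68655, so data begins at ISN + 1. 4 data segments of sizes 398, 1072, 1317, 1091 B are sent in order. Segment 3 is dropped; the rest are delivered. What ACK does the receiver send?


SYN uses sequence number 68655; first data byte = ISN + 1 = 68656.
Segment 1: SEQ = 68656, len = 398 B, covers [68656, 69053]
Segment 2: SEQ = 69054, len = 1072 B, covers [69054, 70125]
Segment 3: SEQ = 70126, len = 1317 B, covers [70126, 71442] [LOST]
Segment 4: SEQ = 71443, len = 1091 B, covers [71443, 72533]
In-order data received: bytes [68656, 70125] (segments 1..2).
Segment 3 missing -> gap begins at byte 70126; later segments buffered out of order.
Cumulative ACK = next expected in-order byte = 68656 + 398 + 1072 = 70126

70126


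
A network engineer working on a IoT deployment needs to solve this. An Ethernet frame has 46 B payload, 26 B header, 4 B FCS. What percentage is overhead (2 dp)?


Given: payload = 46 B, header = 26 B, trailer = 4 B
Overhead bytes = header + trailer = 26 + 4 = 30
Total frame = payload + overhead = 46 + 30 = 76
Overhead % = 30 / 76 * 100 = 39.4737% -> 39.47% (2 dp)

39.47


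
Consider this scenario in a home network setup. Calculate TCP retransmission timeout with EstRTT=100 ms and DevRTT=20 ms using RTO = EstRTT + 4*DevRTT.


Given: EstRTT = 100 ms, DevRTT = 20 ms
Timeout = EstRTT + 4 * DevRTT
4 * DevRTT = 4 * 20 = 80
Timeout = 100 + 80 = 180 ms

180


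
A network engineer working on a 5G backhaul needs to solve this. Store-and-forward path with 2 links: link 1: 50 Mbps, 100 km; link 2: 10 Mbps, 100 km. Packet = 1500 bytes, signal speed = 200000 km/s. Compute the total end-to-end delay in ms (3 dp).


Packet = 1500 bytes = 12000 bits. Store-and-forward: sum (t_trans + t_prop) per link.
Link 1: t_trans = 12000/(50*10^6) s = 0.2400 ms; t_prop = 100/200000 s = 0.5000 ms; subtotal = 0.7400 ms
Link 2: t_trans = 12000/(10*10^6) s = 1.2000 ms; t_prop = 100/200000 s = 0.5000 ms; subtotal = 1.7000 ms
End-to-end = 0.7400 + 1.7000 = 2.4400 ms -> 2.440 ms (3 dp)

2.440


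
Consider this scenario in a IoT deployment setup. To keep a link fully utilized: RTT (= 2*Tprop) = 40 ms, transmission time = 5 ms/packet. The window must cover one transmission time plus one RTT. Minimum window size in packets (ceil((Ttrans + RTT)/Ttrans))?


Given: Ttrans = 5 ms, RTT = 40 ms (= 2 * Tprop, Tprop = 20 ms)
Time until first ACK returns = Ttrans + RTT = 5 + 40 = 45 ms
Need W * Ttrans >= Ttrans + RTT  ->  W >= (Ttrans + RTT) / Ttrans
(Ttrans + RTT) / Ttrans = 45 / 5 = 9
W_min = ceil(9) = 9

9


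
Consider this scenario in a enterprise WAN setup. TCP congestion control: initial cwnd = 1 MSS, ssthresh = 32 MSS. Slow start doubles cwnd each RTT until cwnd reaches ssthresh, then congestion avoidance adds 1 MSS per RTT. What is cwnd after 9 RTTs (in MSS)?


RTT 0: cwnd = 1 MSS (initial)
RTT 1: cwnd = 2 MSS (slow start, doubled)
RTT 2: cwnd = 4 MSS (slow start, doubled)
RTT 3: cwnd = 8 MSS (slow start, doubled)
RTT 4: cwnd = 16 MSS (slow start, doubled)
RTT 5: cwnd = 32 MSS (slow start, doubled)
RTT 6: cwnd = 33 MSS (congestion avoidance, +1)
RTT 7: cwnd = 34 MSS (congestion avoidance, +1)
RTT 8: cwnd = 35 MSS (congestion avoidance, +1)
RTT 9: cwnd = 36 MSS (congestion avoidance, +1)

36


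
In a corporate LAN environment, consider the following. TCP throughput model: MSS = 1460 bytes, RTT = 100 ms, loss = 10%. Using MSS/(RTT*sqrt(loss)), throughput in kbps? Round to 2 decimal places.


Given: MSS = 1460 bytes, RTT = 100 ms, loss = 10%
RTT in seconds = 100 / 1000 = 0.1
Loss rate = 10% = 0.1
sqrt(loss) = sqrt(0.1) = 0.316227766017
Throughput (bytes/s) = 1460 / (0.1 * 0.316227766017) = 46169.2538
Throughput (kbps) = 46169.2538 * 8 / 1000 = 369.354031 -> 369.35 kbps (2 dp)

369.35


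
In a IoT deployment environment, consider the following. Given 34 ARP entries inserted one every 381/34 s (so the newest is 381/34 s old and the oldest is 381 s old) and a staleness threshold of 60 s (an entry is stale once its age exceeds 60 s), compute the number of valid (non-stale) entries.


Ages are k * 381/34 s for k = 1..34 (spacing = 11.2059 s).
Entry k is valid iff k * 381/34 <= 60 iff k <= 34 * 60 / 381 = 5.3543
n_valid = floor(5.3543) = 5
(n_stale = 34 - 5 = 29)

5


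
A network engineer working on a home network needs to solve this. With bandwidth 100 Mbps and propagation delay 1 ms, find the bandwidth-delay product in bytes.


Given: bandwidth = 100 Mbps, delay = 1 ms
BDP in bits = 100 * 10^6 * 1 / 1000
BDP in bits = 100000
BDP in bytes = 100000 / 8 = 12500

12500


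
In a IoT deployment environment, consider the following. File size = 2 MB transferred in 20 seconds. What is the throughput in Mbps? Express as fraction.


Given: file = 2 MB, time = 20 s
File in Mb = 2 * 8 = 16 Mb
Throughput = 16 / 20 Mbps
Throughput = 4/5 Mbps

4/5


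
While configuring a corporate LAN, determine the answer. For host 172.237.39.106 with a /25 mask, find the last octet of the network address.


Given: IP = 172.237.39.106, prefix = /25
Subnet mask = 255.255.255.128
Last octet of IP: 106
Last octet of mask: 128
Network last octet = 106 AND 128 = 0

0


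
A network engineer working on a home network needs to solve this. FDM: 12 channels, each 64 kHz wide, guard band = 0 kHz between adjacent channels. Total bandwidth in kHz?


Given: 12 channels, 64 kHz each, guard = 0 kHz
Channel bandwidth = 12 * 64 = 768 kHz
Guard bands = 11 gaps * 0 kHz = 0 kHz
Total = 768 + 0 = 768 kHz

768


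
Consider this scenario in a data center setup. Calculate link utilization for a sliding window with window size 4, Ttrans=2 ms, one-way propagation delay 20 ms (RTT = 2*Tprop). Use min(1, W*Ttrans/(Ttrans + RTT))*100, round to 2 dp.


Given: W = 4, Ttrans = 2 ms, RTT = 40 ms (= 2 * Tprop, Tprop = 20 ms)
Cycle time = Ttrans + RTT = 2 + 40 = 42 ms (first packet sent until its ACK returns)
W * Ttrans = 4 * 2 = 8 ms of sending per cycle
W * Ttrans / (Ttrans + RTT) = 8 / 42 = 0.190476
U = min(1, 0.190476) = 0.190476
U% = 19.05%

19.05


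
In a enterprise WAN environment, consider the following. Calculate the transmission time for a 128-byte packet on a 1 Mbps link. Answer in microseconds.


Given: packet = 128 bytes, bandwidth = 1 Mbps
Packet in bits = 128 * 8 = 1024 bits
Bandwidth = 1 * 10^6 = 1000000 bps
Time = 1024 / 1000000 seconds
Time in us = 1024 * 10^6 / 1000000 = 1024

1024


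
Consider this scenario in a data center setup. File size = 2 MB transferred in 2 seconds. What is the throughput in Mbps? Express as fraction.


Given: file = 2 MB, time = 2 s
File in Mb = 2 * 8 = 16 Mb
Throughput = 16 / 2 Mbps
Throughput = 8 Mbps

8


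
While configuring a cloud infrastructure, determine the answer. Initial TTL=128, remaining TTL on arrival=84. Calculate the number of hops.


Given: initial TTL = 128, received TTL = 84
Hops = initial TTL - received TTL
Hops = 128 - 84 = 44

44


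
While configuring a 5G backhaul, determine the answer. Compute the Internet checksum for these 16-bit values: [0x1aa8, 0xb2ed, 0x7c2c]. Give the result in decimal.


Given words: [0x1aa8, 0xb2ed, 0x7c2c]
Step 1: Sum all words
Raw sum = 6824 + 45805 + 31788 = 84417
Step 2: Fold carry: (18881 + 1) = 18882
One's complement = ~18882 & 0xFFFF = 46653

46653


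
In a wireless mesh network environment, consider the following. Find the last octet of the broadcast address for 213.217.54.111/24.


Given: IP = 213.217.54.111, prefix = /24
Host bits = 32 - 24 = 8
Network last octet = 111 AND mask = 0
Host part size = 2^8 - 1 = 255
Broadcast last octet = 0 OR 255 = 255

255


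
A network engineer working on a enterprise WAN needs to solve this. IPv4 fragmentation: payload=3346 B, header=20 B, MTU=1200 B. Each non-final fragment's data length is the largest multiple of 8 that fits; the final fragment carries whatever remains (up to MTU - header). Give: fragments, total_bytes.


Max data per non-final fragment = floor((MTU - header)/8)*8 = floor((1200 - 20)/8)*8 = floor(1180/8)*8 = 1176 B
Final fragment needs no 8-byte alignment: it can carry up to MTU - header = 1180 B
Non-final fragments needed = ceil((payload - 1180) / 1176) = ceil(2166/1176) = ceil(1.8418) = 2
Number of fragments = 2 + 1 = 3
Fragment sizes (data): 2 * 1176 B + 994 B (last, 994 <= 1180 OK)
Total bytes sent = payload + n_frags * header = 3346 + 3*20 = 3346 + 60 = 3406 B

3, 3406


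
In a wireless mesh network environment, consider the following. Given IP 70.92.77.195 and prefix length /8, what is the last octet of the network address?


Given: IP = 70.92.77.195, prefix = /8
Subnet mask = 255.0.0.0
Last octet of IP: 195
Last octet of mask: 0
Network last octet = 195 AND 0 = 0

0


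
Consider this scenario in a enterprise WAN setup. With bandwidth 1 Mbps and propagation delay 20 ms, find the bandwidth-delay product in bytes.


Given: bandwidth = 1 Mbps, delay = 20 ms
BDP in bits = 1 * 10^6 * 20 / 1000
BDP in bits = 20000
BDP in bytes = 20000 / 8 = 2500

2500


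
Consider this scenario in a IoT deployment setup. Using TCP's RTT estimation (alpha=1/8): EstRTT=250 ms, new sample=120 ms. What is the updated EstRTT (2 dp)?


Given: EstRTT = 250 ms, SampleRTT = 120 ms, alpha = 1/8
New EstRTT = (1 - alpha) * EstRTT + alpha * SampleRTT
(7/8) * 250 = 218.75
(1/8) * 120 = 15
New EstRTT = 218.75 + 15 = 233.75 ms -> 233.75 ms (2 dp)

233.75


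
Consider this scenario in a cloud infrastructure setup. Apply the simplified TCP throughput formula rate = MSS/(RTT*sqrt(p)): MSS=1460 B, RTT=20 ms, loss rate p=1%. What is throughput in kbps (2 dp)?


Given: MSS = 1460 bytes, RTT = 20 ms, loss = 1%
RTT in seconds = 20 / 1000 = 0.02
Loss rate = 1% = 0.01
sqrt(loss) = sqrt(0.01) = 0.1
Throughput (bytes/s) = 1460 / (0.02 * 0.1) = 730000.0000
Throughput (kbps) = 730000.0000 * 8 / 1000 = 5840.000000 -> 5840.00 kbps (2 dp)

5840.00


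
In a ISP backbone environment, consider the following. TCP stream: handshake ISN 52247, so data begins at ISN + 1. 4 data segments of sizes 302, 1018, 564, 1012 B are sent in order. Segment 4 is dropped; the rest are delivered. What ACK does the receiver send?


SYN uses sequence number 52247; first data byte = ISN + 1 = 52248.
Segment 1: SEQ = 52248, len = 302 B, covers [52248, 52549]
Segment 2: SEQ = 52550, len = 1018 B, covers [52550, 53567]
Segment 3: SEQ = 53568, len = 564 B, covers [53568, 54131]
Segment 4: SEQ = 54132, len = 1012 B, covers [54132, 55143] [LOST]
In-order data received: bytes [52248, 54131] (segments 1..3).
Segment 4 missing -> gap begins at byte 54132.
Cumulative ACK = next expected in-order byte = 52248 + 302 + 1018 + 564 = 54132

54132


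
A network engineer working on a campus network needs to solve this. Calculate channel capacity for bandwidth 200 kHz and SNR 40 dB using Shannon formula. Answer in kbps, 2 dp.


Given: B = 200 kHz, SNR = 40 dB
SNR linear = 10^(40/10) = 10000
1 + SNR = 10001
log2(10001) = 13.2878566418
C = 200 * 1000 * 13.2878566418 = 2657571.3284 bps
C = 2657.571328 kbps -> 2657.57 kbps (2 dp)

2657.57


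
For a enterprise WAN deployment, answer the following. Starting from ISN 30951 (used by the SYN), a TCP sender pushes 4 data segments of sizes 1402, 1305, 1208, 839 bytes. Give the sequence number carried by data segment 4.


The SYN occupies sequence number ISN = 30951, so the first data byte is ISN + 1 = 30952.
SEQ of data segment i = (ISN + 1) + sum of payload sizes of segments 1..i-1.
Segment 1: SEQ = 30952, payload = 1402 bytes
Segment 2: SEQ = 32354, payload = 1305 bytes
Segment 3: SEQ = 33659, payload = 1208 bytes
Segment 4: SEQ = 34867, payload = 839 bytes
SEQ of segment 4 = 30952 + 1402 + 1305 + 1208 = 34867

34867


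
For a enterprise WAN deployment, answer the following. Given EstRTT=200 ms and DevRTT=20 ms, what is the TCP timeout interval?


Given: EstRTT = 200 ms, DevRTT = 20 ms
Timeout = EstRTT + 4 * DevRTT
4 * DevRTT = 4 * 20 = 80
Timeout = 200 + 80 = 280 ms

280


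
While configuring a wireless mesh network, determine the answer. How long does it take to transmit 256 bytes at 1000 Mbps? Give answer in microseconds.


Given: packet = 256 bytes, bandwidth = 1000 Mbps
Packet in bits = 256 * 8 = 2048 bits
Bandwidth = 1000 * 10^6 = 1000000000 bps
Time = 2048 / 1000000000 seconds
Time in us = 2048 * 10^6 / 1000000000 = 2.048

2.048


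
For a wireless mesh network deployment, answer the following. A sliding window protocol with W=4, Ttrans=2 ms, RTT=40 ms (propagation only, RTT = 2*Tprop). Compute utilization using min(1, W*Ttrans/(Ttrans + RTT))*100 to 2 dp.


Given: W = 4, Ttrans = 2 ms, RTT = 40 ms (= 2 * Tprop, Tprop = 20 ms)
Cycle time = Ttrans + RTT = 2 + 40 = 42 ms (first packet sent until its ACK returns)
W * Ttrans = 4 * 2 = 8 ms of sending per cycle
W * Ttrans / (Ttrans + RTT) = 8 / 42 = 0.190476
U = min(1, 0.190476) = 0.190476
U% = 19.05%

19.05


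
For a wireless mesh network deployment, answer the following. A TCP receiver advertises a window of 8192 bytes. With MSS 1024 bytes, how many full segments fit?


Given: RWND = 8192 bytes, MSS = 1024 bytes
Full segments = floor(RWND / MSS)
Full segments = floor(8192 / 1024)
Full segments = floor(8.0) = 8

8


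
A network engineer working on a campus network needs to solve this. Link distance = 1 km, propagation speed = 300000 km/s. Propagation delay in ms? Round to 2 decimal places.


Given: distance = 1 km, speed = 300000 km/s
Delay = distance / speed = 1 / 300000 seconds
Delay in ms = 1 * 1000 / 300000
Delay = 0.0033 ms
Rounded to 2 dp = 0.00 ms

0.00


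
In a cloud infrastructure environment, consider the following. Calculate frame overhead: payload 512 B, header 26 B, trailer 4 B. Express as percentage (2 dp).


Given: payload = 512 B, header = 26 B, trailer = 4 B
Overhead bytes = header + trailer = 26 + 4 = 30
Total frame = payload + overhead = 512 + 30 = 542
Overhead % = 30 / 542 * 100 = 5.5351% -> 5.54% (2 dp)

5.54


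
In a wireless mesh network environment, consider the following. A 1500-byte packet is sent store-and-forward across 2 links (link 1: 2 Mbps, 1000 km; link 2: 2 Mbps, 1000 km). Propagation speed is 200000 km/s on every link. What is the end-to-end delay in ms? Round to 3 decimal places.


Packet = 1500 bytes = 12000 bits. Store-and-forward: sum (t_trans + t_prop) per link.
Link 1: t_trans = 12000/(2*10^6) s = 6.0000 ms; t_prop = 1000/200000 s = 5.0000 ms; subtotal = 11.0000 ms
Link 2: t_trans = 12000/(2*10^6) s = 6.0000 ms; t_prop = 1000/200000 s = 5.0000 ms; subtotal = 11.0000 ms
End-to-end = 11.0000 + 11.0000 = 22.0000 ms -> 22.000 ms (3 dp)

22.000


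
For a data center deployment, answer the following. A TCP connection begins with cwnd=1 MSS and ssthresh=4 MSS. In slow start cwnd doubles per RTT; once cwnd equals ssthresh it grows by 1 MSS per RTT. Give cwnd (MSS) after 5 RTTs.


RTT 0: cwnd = 1 MSS (initial)
RTT 1: cwnd = 2 MSS (slow start, doubled)
RTT 2: cwnd = 4 MSS (slow start, doubled)
RTT 3: cwnd = 5 MSS (congestion avoidance, +1)
RTT 4: cwnd = 6 MSS (congestion avoidance, +1)
RTT 5: cwnd = 7 MSS (congestion avoidance, +1)

7


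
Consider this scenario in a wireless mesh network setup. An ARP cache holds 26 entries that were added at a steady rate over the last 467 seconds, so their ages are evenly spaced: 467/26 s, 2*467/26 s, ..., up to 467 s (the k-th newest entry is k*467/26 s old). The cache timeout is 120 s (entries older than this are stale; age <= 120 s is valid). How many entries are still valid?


Ages are k * 467/26 s for k = 1..26 (spacing = 17.9615 s).
Entry k is valid iff k * 467/26 <= 120 iff k <= 26 * 120 / 467 = 6.6809
n_valid = floor(6.6809) = 6
(n_stale = 26 - 6 = 20)

6


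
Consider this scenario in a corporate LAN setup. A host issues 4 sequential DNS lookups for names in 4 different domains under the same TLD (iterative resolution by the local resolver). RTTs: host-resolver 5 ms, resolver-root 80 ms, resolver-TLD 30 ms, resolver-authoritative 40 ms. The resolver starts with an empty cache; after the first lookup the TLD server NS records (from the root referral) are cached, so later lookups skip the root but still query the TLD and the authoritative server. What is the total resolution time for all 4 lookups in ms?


Lookup 1 (cold cache): local + root + TLD + auth = 5 + 80 + 30 + 40 = 155 ms
Lookups 2..4 (TLD NS cached -> skip root; new domain -> still ask TLD and auth): local + TLD + auth = 5 + 30 + 40 = 75 ms each
Remaining 3 lookups: 3 * 75 = 225 ms
Total = 155 + 225 = 380 ms

380


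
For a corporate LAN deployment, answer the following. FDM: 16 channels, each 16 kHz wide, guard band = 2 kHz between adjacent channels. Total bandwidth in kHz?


Given: 16 channels, 16 kHz each, guard = 2 kHz
Channel bandwidth = 16 * 16 = 256 kHz
Guard bands = 15 gaps * 2 kHz = 30 kHz
Total = 256 + 30 = 286 kHz

286


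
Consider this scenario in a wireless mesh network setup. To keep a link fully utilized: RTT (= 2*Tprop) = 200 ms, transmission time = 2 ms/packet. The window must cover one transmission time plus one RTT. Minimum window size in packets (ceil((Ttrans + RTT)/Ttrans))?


Given: Ttrans = 2 ms, RTT = 200 ms (= 2 * Tprop, Tprop = 100 ms)
Time until first ACK returns = Ttrans + RTT = 2 + 200 = 202 ms
Need W * Ttrans >= Ttrans + RTT  ->  W >= (Ttrans + RTT) / Ttrans
(Ttrans + RTT) / Ttrans = 202 / 2 = 101
W_min = ceil(101) = 101

101


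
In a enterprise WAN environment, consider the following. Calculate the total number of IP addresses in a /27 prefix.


Given: CIDR prefix /27
Host bits = 32 - 27 = 5
Total addresses = 2^5 = 32

32


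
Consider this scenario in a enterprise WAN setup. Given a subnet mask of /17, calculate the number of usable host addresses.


Given: subnet mask /17
Host bits = 32 - 17 = 15
Total addresses = 2^15 = 32768
Usable hosts = 32768 - 2 (network + broadcast) = 32766

32766


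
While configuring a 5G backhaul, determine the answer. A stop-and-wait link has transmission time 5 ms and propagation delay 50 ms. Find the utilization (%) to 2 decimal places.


Given: Ttrans = 5 ms, Tprop = 50 ms
RTT = 2 * Tprop = 2 * 50 = 100 ms
U = Ttrans / (Ttrans + RTT)
U = 5 / (5 + 100)
U = 5 / 105 = 0.047619
U% = 4.76%

4.76


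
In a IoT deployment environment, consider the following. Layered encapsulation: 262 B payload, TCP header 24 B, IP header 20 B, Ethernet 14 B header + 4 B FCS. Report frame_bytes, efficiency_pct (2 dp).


TCP segment = 262 + 24 = 286 B
IP packet = 286 + 20 = 306 B
Ethernet frame = 306 + 14 + 4 = 324 B
Efficiency = app / frame = 262 / 324 = 0.808642 = 80.8642% -> 80.86% (2 dp)

324, 80.86


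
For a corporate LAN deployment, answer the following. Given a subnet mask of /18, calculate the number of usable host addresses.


Given: subnet mask /18
Host bits = 32 - 18 = 14
Total addresses = 2^14 = 16384
Usable hosts = 16384 - 2 (network + broadcast) = 16382

16382


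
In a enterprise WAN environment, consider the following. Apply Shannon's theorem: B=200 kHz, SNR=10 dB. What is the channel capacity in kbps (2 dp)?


Given: B = 200 kHz, SNR = 10 dB
SNR linear = 10^(10/10) = 10
1 + SNR = 11
log2(11) = 3.4594316186
C = 200 * 1000 * 3.4594316186 = 691886.3237 bps
C = 691.886324 kbps -> 691.89 kbps (2 dp)

691.89


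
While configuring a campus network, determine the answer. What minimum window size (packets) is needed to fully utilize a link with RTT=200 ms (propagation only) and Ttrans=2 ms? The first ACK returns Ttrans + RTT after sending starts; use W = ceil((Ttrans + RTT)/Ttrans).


Given: Ttrans = 2 ms, RTT = 200 ms (= 2 * Tprop, Tprop = 100 ms)
Time until first ACK returns = Ttrans + RTT = 2 + 200 = 202 ms
Need W * Ttrans >= Ttrans + RTT  ->  W >= (Ttrans + RTT) / Ttrans
(Ttrans + RTT) / Ttrans = 202 / 2 = 101
W_min = ceil(101) = 101

101


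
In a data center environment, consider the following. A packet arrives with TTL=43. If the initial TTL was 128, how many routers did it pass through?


Given: initial TTL = 128, received TTL = 43
Hops = initial TTL - received TTL
Hops = 128 - 43 = 85

85


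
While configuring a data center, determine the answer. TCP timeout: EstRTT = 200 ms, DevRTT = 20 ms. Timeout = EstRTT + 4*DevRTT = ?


Given: EstRTT = 200 ms, DevRTT = 20 ms
Timeout = EstRTT + 4 * DevRTT
4 * DevRTT = 4 * 20 = 80
Timeout = 200 + 80 = 280 ms

280


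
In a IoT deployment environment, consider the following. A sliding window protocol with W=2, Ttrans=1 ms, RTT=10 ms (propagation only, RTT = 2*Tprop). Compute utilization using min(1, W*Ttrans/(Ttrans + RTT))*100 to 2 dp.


Given: W = 2, Ttrans = 1 ms, RTT = 10 ms (= 2 * Tprop, Tprop = 5 ms)
Cycle time = Ttrans + RTT = 1 + 10 = 11 ms (first packet sent until its ACK returns)
W * Ttrans = 2 * 1 = 2 ms of sending per cycle
W * Ttrans / (Ttrans + RTT) = 2 / 11 = 0.181818
U = min(1, 0.181818) = 0.181818
U% = 18.18%

18.18


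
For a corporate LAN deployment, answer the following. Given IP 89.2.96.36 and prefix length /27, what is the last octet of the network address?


Given: IP = 89.2.96.36, prefix = /27
Subnet mask = 255.255.255.224
Last octet of IP: 36
Last octet of mask: 224
Network last octet = 36 AND 224 = 32

32


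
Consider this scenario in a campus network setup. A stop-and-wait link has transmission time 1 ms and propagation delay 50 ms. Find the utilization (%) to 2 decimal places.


Given: Ttrans = 1 ms, Tprop = 50 ms
RTT = 2 * Tprop = 2 * 50 = 100 ms
U = Ttrans / (Ttrans + RTT)
U = 1 / (1 + 100)
U = 1 / 101 = 0.009901
U% = 0.99%

0.99


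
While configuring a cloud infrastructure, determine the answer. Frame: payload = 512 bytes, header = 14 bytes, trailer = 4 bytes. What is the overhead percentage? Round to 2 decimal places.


Given: payload = 512 B, header = 14 B, trailer = 4 B
Overhead bytes = header + trailer = 14 + 4 = 18
Total frame = payload + overhead = 512 + 18 = 530
Overhead % = 18 / 530 * 100 = 3.3962% -> 3.40% (2 dp)

3.40


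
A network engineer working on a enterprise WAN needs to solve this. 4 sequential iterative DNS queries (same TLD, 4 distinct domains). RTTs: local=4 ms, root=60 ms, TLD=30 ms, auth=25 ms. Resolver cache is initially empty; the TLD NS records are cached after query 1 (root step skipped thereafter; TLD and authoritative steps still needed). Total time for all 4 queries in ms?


Lookup 1 (cold cache): local + root + TLD + auth = 4 + 60 + 30 + 25 = 119 ms
Lookups 2..4 (TLD NS cached -> skip root; new domain -> still ask TLD and auth): local + TLD + auth = 4 + 30 + 25 = 59 ms each
Remaining 3 lookups: 3 * 59 = 177 ms
Total = 119 + 177 = 296 ms

296
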